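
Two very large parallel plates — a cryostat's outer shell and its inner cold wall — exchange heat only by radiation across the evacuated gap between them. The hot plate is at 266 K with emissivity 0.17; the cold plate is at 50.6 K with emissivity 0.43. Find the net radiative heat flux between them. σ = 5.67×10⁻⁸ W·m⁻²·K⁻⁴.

q ≈ 39.3 W/m²

For two infinite grey parallel plates, q = σ(T₁⁴ − T₂⁴)/(1/ε₁ + 1/ε₂ − 1).
T₁⁴ − T₂⁴ = 5.006×10⁹ − 6.555×10⁶ = 5.000×10⁹ K⁴.
1/ε₁ + 1/ε₂ − 1 = 5.882 + 2.326 − 1 = 7.208.
q = 5.67×10⁻⁸ × 5.000×10⁹ / 7.208.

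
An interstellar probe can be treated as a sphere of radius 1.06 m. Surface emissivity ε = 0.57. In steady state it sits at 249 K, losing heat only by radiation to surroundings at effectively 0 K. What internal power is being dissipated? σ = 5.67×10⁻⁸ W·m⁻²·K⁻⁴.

Steady state: P = εσA T⁴.
A = 4πr² = 14.12 m²; T⁴ = (249)⁴ = 3.844×10⁹ K⁴.
P = 0.57 × 5.67×10⁻⁸ × 14.12 × 3.844×10⁹.

P ≈ 1750 W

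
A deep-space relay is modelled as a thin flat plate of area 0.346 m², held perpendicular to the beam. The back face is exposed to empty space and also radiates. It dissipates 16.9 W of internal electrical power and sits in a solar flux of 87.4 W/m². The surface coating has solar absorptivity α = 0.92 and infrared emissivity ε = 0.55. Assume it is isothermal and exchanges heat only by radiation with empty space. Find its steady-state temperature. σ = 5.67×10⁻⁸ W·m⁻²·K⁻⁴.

T ≈ 213 K

At steady state, absorbed solar power + internal power = radiated power.
Absorbed: α·S·A_cross = 0.92·87.4·0.3460 = 27.82 W (cross-section A).
Total input = 27.82 + 16.9 = 44.72 W.
Radiated: εσ·A_surf·T⁴ with A_surf = 2A = 0.6920 m².
T⁴ = 44.72/(0.55·5.67×10⁻⁸·0.6920) = 2.072×10⁹ K⁴.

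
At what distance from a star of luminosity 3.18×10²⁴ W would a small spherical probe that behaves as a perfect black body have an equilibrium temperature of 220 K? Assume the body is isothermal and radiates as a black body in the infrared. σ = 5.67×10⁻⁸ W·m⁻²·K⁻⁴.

For an isothermal black-emitting sphere, (1−a)S·πr² = σ·4πr²·T⁴ ⇒ S = 4σT⁴/(1−a).
S = 4·5.67×10⁻⁸·(220)⁴/1.00 = 531.3 W/m².
Flux falls as S = L/(4πd²), so d = √(L/(4πS)) = √(3.18×10²⁴/(4π·531.3)).

d ≈ 2.18×10¹⁰ m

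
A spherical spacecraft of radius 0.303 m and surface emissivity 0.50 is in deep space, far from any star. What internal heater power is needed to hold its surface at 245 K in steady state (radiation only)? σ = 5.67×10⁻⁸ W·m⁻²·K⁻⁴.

P = εσ·4πr²·T⁴.
4πr² = 1.154 m²; T⁴ = 3.603×10⁹ K⁴.
P = 0.50·5.67×10⁻⁸·1.154·3.603×10⁹.

P ≈ 118 W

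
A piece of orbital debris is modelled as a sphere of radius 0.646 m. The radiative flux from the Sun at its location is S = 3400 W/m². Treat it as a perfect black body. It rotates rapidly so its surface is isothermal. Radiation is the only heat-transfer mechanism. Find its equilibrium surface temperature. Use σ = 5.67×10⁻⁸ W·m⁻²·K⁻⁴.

T ≈ 350 K

At equilibrium, absorbed power = emitted power.
Absorbing cross-section = πr² = 1.311 m²; emitting surface = 4πr² = 5.244 m² (ratio 4).
S·A_cross = εσ·A_surf·T⁴  ⇒  T⁴ = S/(4σ).
T⁴ = 1.00·3400/(4·5.67×10⁻⁸) = 1.499×10¹⁰ K⁴.
T = (1.499×10¹⁰)^(1/4).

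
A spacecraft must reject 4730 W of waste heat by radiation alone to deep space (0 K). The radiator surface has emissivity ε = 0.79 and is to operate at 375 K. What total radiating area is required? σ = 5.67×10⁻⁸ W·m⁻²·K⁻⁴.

P = εσA T⁴ ⇒ A = P/(εσT⁴).
T⁴ = 1.978×10¹⁰ K⁴.
A = 4730/(0.79 × 5.67×10⁻⁸ × 1.978×10¹⁰).

A ≈ 5.34 m²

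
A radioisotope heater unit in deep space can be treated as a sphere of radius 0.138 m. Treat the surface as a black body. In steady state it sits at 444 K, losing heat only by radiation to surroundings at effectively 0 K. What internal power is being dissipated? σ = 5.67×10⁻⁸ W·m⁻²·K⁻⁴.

Steady state: P = εσA T⁴.
A = 4πr² = 0.2393 m²; T⁴ = (444)⁴ = 3.886×10¹⁰ K⁴.
P = 1.0 × 5.67×10⁻⁸ × 0.2393 × 3.886×10¹⁰.

P ≈ 527 W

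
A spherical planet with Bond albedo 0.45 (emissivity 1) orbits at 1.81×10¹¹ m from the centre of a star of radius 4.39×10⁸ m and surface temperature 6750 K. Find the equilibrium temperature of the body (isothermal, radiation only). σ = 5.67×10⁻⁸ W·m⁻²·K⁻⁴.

T ≈ 202 K

The star's surface emits σT_*⁴; at distance d the flux is S = σT_*⁴(R_*/d)².
S = 5.67×10⁻⁸·(6750)⁴·(4.39×10⁸/1.81×10¹¹)² = 692.4 W/m².
For an isothermal sphere T⁴ = (1−a)S/(4σ) = 1.679×10⁹ K⁴.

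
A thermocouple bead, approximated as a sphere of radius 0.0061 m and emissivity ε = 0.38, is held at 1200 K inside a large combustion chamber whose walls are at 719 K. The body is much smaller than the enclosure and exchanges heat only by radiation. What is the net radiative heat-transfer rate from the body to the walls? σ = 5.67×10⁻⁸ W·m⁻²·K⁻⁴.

For a small grey body in a large enclosure: P_net = εσA(T_body⁴ − T_wall⁴).
A = 4πr² = 4.676×10⁻⁴ m²; T_body⁴ − T_wall⁴ = 2.074×10¹² − 2.672×10¹¹ = 1.806×10¹² K⁴.
|P_net| = 0.38·5.67×10⁻⁸·4.676×10⁻⁴·1.806×10¹².

P_net ≈ 18.2 W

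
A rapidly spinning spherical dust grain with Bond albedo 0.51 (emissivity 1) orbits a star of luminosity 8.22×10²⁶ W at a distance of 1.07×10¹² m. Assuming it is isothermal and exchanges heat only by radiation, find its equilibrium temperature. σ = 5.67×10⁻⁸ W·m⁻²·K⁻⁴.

First find the stellar flux at distance d: S = L/(4πd²) = 8.22×10²⁶/(4π·(1.07×10¹²)²) = 57.13 W/m².
For an isothermal sphere, absorbed (1−a)S·πr² = emitted σ·4πr²·T⁴, so T⁴ = (1−a)S/(4σ).
T⁴ = 0.490·57.13/(4·5.67×10⁻⁸) = 1.234×10⁸ K⁴.

T ≈ 105 K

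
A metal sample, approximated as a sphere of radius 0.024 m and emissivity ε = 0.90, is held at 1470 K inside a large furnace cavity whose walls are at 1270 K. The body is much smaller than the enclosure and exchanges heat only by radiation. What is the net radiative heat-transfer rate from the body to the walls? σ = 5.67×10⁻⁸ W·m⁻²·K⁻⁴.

P_net ≈ 764 W

For a small grey body in a large enclosure: P_net = εσA(T_body⁴ − T_wall⁴).
A = 4πr² = 0.007238 m²; T_body⁴ − T_wall⁴ = 4.669×10¹² − 2.601×10¹² = 2.068×10¹² K⁴.
|P_net| = 0.90·5.67×10⁻⁸·0.007238·2.068×10¹².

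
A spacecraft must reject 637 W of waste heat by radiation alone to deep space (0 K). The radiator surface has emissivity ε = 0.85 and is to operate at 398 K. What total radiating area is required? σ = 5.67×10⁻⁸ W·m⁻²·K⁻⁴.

A ≈ 0.527 m²

P = εσA T⁴ ⇒ A = P/(εσT⁴).
T⁴ = 2.509×10¹⁰ K⁴.
A = 637/(0.85 × 5.67×10⁻⁸ × 2.509×10¹⁰).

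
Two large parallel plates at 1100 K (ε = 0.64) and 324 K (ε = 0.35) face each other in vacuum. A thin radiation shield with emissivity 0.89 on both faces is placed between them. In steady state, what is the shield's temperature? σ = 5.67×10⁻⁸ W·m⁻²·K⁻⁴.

In steady state the net flux on the hot side equals that on the cold side.
σ(T₁⁴−T_s⁴)/D₁ = σ(T_s⁴−T₂⁴)/D₂, with D₁ = 1/ε₁+1/ε_s−1 = 1.686, D₂ = 1/ε_s+1/ε₂−1 = 2.981.
Solve for T_s⁴: T_s⁴ = (D₂·T₁⁴ + D₁·T₂⁴)/(D₁+D₂) = 9.391×10¹¹ K⁴.

T_s ≈ 984 K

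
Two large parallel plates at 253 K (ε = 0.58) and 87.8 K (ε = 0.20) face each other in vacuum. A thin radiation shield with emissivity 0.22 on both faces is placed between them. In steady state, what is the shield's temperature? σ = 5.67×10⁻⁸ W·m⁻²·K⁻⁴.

T_s ≈ 225 K

In steady state the net flux on the hot side equals that on the cold side.
σ(T₁⁴−T_s⁴)/D₁ = σ(T_s⁴−T₂⁴)/D₂, with D₁ = 1/ε₁+1/ε_s−1 = 5.270, D₂ = 1/ε_s+1/ε₂−1 = 8.545.
Solve for T_s⁴: T_s⁴ = (D₂·T₁⁴ + D₁·T₂⁴)/(D₁+D₂) = 2.557×10⁹ K⁴.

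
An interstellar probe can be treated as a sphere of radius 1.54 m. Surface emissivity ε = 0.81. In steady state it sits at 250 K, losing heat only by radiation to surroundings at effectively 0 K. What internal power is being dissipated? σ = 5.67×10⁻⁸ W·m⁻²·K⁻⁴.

P ≈ 5350 W

Steady state: P = εσA T⁴.
A = 4πr² = 29.80 m²; T⁴ = (250)⁴ = 3.906×10⁹ K⁴.
P = 0.81 × 5.67×10⁻⁸ × 29.80 × 3.906×10⁹.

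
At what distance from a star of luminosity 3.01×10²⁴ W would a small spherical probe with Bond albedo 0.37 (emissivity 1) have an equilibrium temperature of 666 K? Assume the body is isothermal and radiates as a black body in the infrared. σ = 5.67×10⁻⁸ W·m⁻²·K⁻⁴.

d ≈ 1.84×10⁹ m

For an isothermal black-emitting sphere, (1−a)S·πr² = σ·4πr²·T⁴ ⇒ S = 4σT⁴/(1−a).
S = 4·5.67×10⁻⁸·(666)⁴/0.630 = 70830 W/m².
Flux falls as S = L/(4πd²), so d = √(L/(4πS)) = √(3.01×10²⁴/(4π·70830)).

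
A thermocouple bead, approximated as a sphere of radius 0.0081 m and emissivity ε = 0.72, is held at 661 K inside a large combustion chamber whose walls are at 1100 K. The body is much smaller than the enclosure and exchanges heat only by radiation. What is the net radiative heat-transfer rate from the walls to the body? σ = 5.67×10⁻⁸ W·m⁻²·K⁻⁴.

P_net ≈ 42.9 W

For a small grey body in a large enclosure: P_net = εσA(T_body⁴ − T_wall⁴).
A = 4πr² = 8.245×10⁻⁴ m²; T_body⁴ − T_wall⁴ = 1.909×10¹¹ − 1.464×10¹² = -1.273×10¹² K⁴.
|P_net| = 0.72·5.67×10⁻⁸·8.245×10⁻⁴·1.273×10¹².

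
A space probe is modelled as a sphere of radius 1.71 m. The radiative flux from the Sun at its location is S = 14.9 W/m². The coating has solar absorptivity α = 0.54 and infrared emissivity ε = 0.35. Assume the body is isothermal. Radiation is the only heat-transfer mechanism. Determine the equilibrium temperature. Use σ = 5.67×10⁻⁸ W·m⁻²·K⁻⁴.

At equilibrium, absorbed power = emitted power.
Absorbing cross-section = πr² = 9.186 m²; emitting surface = 4πr² = 36.75 m² (ratio 4).
αS·A_cross = εσ·A_surf·T⁴  ⇒  T⁴ = αS/(ε·4σ).
T⁴ = 0.540·14.9/(0.35·4·5.67×10⁻⁸) = 1.014×10⁸ K⁴.
T = (1.014×10⁸)^(1/4).

T ≈ 100 K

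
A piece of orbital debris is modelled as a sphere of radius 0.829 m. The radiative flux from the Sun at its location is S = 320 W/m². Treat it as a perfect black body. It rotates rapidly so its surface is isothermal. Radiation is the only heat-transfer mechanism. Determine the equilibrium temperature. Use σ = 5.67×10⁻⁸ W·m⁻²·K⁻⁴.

T ≈ 194 K

At equilibrium, absorbed power = emitted power.
Absorbing cross-section = πr² = 2.159 m²; emitting surface = 4πr² = 8.636 m² (ratio 4).
S·A_cross = εσ·A_surf·T⁴  ⇒  T⁴ = S/(4σ).
T⁴ = 1.00·320/(4·5.67×10⁻⁸) = 1.411×10⁹ K⁴.
T = (1.411×10⁹)^(1/4).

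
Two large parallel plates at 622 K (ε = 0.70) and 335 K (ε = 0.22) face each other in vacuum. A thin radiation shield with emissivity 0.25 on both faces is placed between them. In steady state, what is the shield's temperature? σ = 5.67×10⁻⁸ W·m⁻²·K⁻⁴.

In steady state the net flux on the hot side equals that on the cold side.
σ(T₁⁴−T_s⁴)/D₁ = σ(T_s⁴−T₂⁴)/D₂, with D₁ = 1/ε₁+1/ε_s−1 = 4.429, D₂ = 1/ε_s+1/ε₂−1 = 7.545.
Solve for T_s⁴: T_s⁴ = (D₂·T₁⁴ + D₁·T₂⁴)/(D₁+D₂) = 9.898×10¹⁰ K⁴.

T_s ≈ 561 K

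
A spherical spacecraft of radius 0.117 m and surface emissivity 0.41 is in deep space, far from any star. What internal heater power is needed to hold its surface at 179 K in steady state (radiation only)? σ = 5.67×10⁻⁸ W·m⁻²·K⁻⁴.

P = εσ·4πr²·T⁴.
4πr² = 0.1720 m²; T⁴ = 1.027×10⁹ K⁴.
P = 0.41·5.67×10⁻⁸·0.1720·1.027×10⁹.

P ≈ 4.11 W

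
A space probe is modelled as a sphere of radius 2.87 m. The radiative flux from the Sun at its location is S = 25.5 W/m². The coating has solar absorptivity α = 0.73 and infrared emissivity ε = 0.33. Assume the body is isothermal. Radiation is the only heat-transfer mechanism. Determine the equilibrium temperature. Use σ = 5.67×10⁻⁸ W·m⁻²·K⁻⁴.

T ≈ 126 K

At equilibrium, absorbed power = emitted power.
Absorbing cross-section = πr² = 25.88 m²; emitting surface = 4πr² = 103.5 m² (ratio 4).
αS·A_cross = εσ·A_surf·T⁴  ⇒  T⁴ = αS/(ε·4σ).
T⁴ = 0.730·25.5/(0.33·4·5.67×10⁻⁸) = 2.487×10⁸ K⁴.
T = (2.487×10⁸)^(1/4).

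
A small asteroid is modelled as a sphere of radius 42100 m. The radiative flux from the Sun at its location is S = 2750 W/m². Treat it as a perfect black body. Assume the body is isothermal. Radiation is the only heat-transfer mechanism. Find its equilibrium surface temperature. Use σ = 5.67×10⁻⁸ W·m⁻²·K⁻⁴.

T ≈ 332 K

At equilibrium, absorbed power = emitted power.
Absorbing cross-section = πr² = 5.568×10⁹ m²; emitting surface = 4πr² = 2.227×10¹⁰ m² (ratio 4).
S·A_cross = εσ·A_surf·T⁴  ⇒  T⁴ = S/(4σ).
T⁴ = 1.00·2750/(4·5.67×10⁻⁸) = 1.213×10¹⁰ K⁴.
T = (1.213×10¹⁰)^(1/4).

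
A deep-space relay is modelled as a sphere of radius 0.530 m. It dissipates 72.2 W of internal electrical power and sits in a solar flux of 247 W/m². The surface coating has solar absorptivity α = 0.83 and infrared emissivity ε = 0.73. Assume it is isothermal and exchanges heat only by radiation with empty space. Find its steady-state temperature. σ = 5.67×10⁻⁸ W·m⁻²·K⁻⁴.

T ≈ 204 K

At steady state, absorbed solar power + internal power = radiated power.
Absorbed: α·S·A_cross = 0.83·247·0.8825 = 180.9 W (cross-section πr²).
Total input = 180.9 + 72.2 = 253.1 W.
Radiated: εσ·A_surf·T⁴ with A_surf = 4πr² = 3.530 m².
T⁴ = 253.1/(0.73·5.67×10⁻⁸·3.530) = 1.732×10⁹ K⁴.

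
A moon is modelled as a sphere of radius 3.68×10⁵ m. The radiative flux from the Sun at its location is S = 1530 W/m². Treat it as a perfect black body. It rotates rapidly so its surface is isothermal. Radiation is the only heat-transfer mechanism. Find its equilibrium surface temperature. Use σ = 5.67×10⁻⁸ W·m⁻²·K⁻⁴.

At equilibrium, absorbed power = emitted power.
Absorbing cross-section = πr² = 4.254×10¹¹ m²; emitting surface = 4πr² = 1.702×10¹² m² (ratio 4).
S·A_cross = εσ·A_surf·T⁴  ⇒  T⁴ = S/(4σ).
T⁴ = 1.00·1530/(4·5.67×10⁻⁸) = 6.746×10⁹ K⁴.
T = (6.746×10⁹)^(1/4).

T ≈ 287 K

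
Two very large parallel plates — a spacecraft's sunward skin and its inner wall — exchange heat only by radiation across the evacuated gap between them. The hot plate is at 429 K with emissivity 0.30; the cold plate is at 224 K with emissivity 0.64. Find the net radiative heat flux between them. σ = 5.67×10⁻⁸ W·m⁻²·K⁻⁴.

For two infinite grey parallel plates, q = σ(T₁⁴ − T₂⁴)/(1/ε₁ + 1/ε₂ − 1).
T₁⁴ − T₂⁴ = 3.387×10¹⁰ − 2.518×10⁹ = 3.135×10¹⁰ K⁴.
1/ε₁ + 1/ε₂ − 1 = 3.333 + 1.562 − 1 = 3.896.
q = 5.67×10⁻⁸ × 3.135×10¹⁰ / 3.896.

q ≈ 456 W/m²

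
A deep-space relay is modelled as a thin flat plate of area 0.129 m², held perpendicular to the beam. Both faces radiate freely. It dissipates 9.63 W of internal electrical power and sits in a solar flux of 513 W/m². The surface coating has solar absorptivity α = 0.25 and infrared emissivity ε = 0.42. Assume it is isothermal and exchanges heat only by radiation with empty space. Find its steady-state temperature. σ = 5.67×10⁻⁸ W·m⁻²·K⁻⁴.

T ≈ 255 K

At steady state, absorbed solar power + internal power = radiated power.
Absorbed: α·S·A_cross = 0.25·513·0.1290 = 16.54 W (cross-section A).
Total input = 16.54 + 9.63 = 26.17 W.
Radiated: εσ·A_surf·T⁴ with A_surf = 2A = 0.2580 m².
T⁴ = 26.17/(0.42·5.67×10⁻⁸·0.2580) = 4.260×10⁹ K⁴.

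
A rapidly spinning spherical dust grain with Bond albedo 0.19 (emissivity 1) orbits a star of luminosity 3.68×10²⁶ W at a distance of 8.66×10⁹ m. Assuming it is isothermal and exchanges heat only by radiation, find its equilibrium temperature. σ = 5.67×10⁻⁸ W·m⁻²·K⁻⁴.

T ≈ 1090 K

First find the stellar flux at distance d: S = L/(4πd²) = 3.68×10²⁶/(4π·(8.66×10⁹)²) = 3.905×10⁵ W/m².
For an isothermal sphere, absorbed (1−a)S·πr² = emitted σ·4πr²·T⁴, so T⁴ = (1−a)S/(4σ).
T⁴ = 0.810·3.905×10⁵/(4·5.67×10⁻⁸) = 1.395×10¹² K⁴.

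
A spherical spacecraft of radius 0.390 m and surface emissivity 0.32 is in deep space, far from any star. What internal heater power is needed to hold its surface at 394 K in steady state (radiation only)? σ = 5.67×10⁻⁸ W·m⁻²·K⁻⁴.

P = εσ·4πr²·T⁴.
4πr² = 1.911 m²; T⁴ = 2.410×10¹⁰ K⁴.
P = 0.32·5.67×10⁻⁸·1.911·2.410×10¹⁰.

P ≈ 836 W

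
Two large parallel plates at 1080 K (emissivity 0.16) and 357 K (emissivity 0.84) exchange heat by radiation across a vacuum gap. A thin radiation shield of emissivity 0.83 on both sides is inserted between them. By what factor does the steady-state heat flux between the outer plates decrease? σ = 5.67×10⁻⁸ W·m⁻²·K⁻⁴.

Without shield: q₀ = σΔ(T⁴)/(1/ε₁+1/ε₂−1) with denominator 6.440.
With shield the two gaps are in series; the resistances add: (1/ε₁+1/ε_s−1)+(1/ε_s+1/ε₂−1) = 6.455+1.395 = 7.850.
Heat-flux ratio q₀/q = 7.850/6.440.

factor ≈ 1.22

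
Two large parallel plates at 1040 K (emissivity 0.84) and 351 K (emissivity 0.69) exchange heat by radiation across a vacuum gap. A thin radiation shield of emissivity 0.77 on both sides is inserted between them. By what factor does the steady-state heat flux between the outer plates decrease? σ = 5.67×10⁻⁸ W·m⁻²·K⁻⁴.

Without shield: q₀ = σΔ(T⁴)/(1/ε₁+1/ε₂−1) with denominator 1.640.
With shield the two gaps are in series; the resistances add: (1/ε₁+1/ε_s−1)+(1/ε_s+1/ε₂−1) = 1.489+1.748 = 3.237.
Heat-flux ratio q₀/q = 3.237/1.640.

factor ≈ 1.97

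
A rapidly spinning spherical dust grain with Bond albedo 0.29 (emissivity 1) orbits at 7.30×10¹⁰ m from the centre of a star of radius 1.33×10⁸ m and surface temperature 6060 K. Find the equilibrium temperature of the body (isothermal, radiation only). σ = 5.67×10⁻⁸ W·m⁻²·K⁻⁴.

The star's surface emits σT_*⁴; at distance d the flux is S = σT_*⁴(R_*/d)².
S = 5.67×10⁻⁸·(6060)⁴·(1.33×10⁸/7.30×10¹⁰)² = 253.8 W/m².
For an isothermal sphere T⁴ = (1−a)S/(4σ) = 7.946×10⁸ K⁴.

T ≈ 168 K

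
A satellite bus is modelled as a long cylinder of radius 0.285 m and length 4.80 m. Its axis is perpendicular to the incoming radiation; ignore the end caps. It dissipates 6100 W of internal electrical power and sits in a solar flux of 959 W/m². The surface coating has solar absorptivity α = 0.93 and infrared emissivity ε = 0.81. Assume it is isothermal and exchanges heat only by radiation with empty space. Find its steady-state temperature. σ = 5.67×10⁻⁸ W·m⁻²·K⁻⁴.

T ≈ 384 K

At steady state, absorbed solar power + internal power = radiated power.
Absorbed: α·S·A_cross = 0.93·959·2.736 = 2440 W (cross-section 2rL).
Total input = 2440 + 6100 = 8540 W.
Radiated: εσ·A_surf·T⁴ with A_surf = 2πrL = 8.595 m².
T⁴ = 8540/(0.81·5.67×10⁻⁸·8.595) = 2.163×10¹⁰ K⁴.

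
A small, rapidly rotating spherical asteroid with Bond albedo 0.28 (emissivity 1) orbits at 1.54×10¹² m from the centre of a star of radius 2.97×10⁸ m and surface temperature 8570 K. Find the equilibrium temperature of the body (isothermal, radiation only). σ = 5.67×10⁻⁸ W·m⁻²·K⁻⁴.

The star's surface emits σT_*⁴; at distance d the flux is S = σT_*⁴(R_*/d)².
S = 5.67×10⁻⁸·(8570)⁴·(2.97×10⁸/1.54×10¹²)² = 11.38 W/m².
For an isothermal sphere T⁴ = (1−a)S/(4σ) = 3.611×10⁷ K⁴.

T ≈ 77.5 K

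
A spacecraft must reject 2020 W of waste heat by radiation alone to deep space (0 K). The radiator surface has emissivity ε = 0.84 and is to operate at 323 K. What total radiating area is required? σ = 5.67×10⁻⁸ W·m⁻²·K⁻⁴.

A ≈ 3.90 m²

P = εσA T⁴ ⇒ A = P/(εσT⁴).
T⁴ = 1.088×10¹⁰ K⁴.
A = 2020/(0.84 × 5.67×10⁻⁸ × 1.088×10¹⁰).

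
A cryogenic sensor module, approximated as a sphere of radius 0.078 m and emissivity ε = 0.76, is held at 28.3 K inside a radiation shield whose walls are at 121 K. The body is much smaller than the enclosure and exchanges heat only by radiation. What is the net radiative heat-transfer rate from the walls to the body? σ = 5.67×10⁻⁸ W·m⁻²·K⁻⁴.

P_net ≈ 0.704 W

For a small grey body in a large enclosure: P_net = εσA(T_body⁴ − T_wall⁴).
A = 4πr² = 0.07645 m²; T_body⁴ − T_wall⁴ = 6.414×10⁵ − 2.144×10⁸ = -2.137×10⁸ K⁴.
|P_net| = 0.76·5.67×10⁻⁸·0.07645·2.137×10⁸.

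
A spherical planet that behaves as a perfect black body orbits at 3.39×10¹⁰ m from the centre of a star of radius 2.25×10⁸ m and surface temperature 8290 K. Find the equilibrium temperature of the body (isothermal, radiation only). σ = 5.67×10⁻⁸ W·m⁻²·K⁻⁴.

The star's surface emits σT_*⁴; at distance d the flux is S = σT_*⁴(R_*/d)².
S = 5.67×10⁻⁸·(8290)⁴·(2.25×10⁸/3.39×10¹⁰)² = 11800 W/m².
For an isothermal sphere T⁴ = (1−a)S/(4σ) = 5.201×10¹⁰ K⁴.

T ≈ 478 K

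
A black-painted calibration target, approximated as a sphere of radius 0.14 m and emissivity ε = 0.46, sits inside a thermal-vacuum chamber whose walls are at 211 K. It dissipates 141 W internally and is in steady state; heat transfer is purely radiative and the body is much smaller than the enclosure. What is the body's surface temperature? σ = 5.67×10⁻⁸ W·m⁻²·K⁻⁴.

T ≈ 393 K

For a small grey body in a large enclosure, net radiated power = εσA(T⁴ − T_w⁴).
Steady state: P = εσA(T⁴ − T_w⁴) with A = 4πr² = 0.2463 m².
T⁴ = P/(εσA) + T_w⁴ = 141/(0.46·5.67×10⁻⁸·0.2463) + (211)⁴
    = 2.195×10¹⁰ + 1.982×10⁹ = 2.393×10¹⁰ K⁴.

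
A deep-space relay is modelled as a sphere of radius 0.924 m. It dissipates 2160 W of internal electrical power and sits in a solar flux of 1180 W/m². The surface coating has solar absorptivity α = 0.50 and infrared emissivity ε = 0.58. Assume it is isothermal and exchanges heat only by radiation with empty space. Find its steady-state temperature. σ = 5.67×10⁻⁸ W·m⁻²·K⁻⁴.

T ≈ 321 K

At steady state, absorbed solar power + internal power = radiated power.
Absorbed: α·S·A_cross = 0.50·1180·2.682 = 1583 W (cross-section πr²).
Total input = 1583 + 2160 = 3743 W.
Radiated: εσ·A_surf·T⁴ with A_surf = 4πr² = 10.73 m².
T⁴ = 3743/(0.58·5.67×10⁻⁸·10.73) = 1.061×10¹⁰ K⁴.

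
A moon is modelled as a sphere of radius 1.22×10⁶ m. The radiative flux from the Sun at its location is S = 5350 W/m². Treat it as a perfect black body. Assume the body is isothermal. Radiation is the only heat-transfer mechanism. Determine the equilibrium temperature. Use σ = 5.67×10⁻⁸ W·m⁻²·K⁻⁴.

At equilibrium, absorbed power = emitted power.
Absorbing cross-section = πr² = 4.676×10¹² m²; emitting surface = 4πr² = 1.870×10¹³ m² (ratio 4).
S·A_cross = εσ·A_surf·T⁴  ⇒  T⁴ = S/(4σ).
T⁴ = 1.00·5350/(4·5.67×10⁻⁸) = 2.359×10¹⁰ K⁴.
T = (2.359×10¹⁰)^(1/4).

T ≈ 392 K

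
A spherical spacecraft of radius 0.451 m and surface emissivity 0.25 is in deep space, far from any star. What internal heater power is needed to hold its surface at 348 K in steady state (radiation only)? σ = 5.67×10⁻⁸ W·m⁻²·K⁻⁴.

P = εσ·4πr²·T⁴.
4πr² = 2.556 m²; T⁴ = 1.467×10¹⁰ K⁴.
P = 0.25·5.67×10⁻⁸·2.556·1.467×10¹⁰.

P ≈ 531 W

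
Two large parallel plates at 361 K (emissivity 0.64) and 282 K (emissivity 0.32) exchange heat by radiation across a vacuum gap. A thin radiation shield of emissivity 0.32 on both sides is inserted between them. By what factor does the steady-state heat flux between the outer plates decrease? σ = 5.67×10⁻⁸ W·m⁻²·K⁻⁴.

Without shield: q₀ = σΔ(T⁴)/(1/ε₁+1/ε₂−1) with denominator 3.688.
With shield the two gaps are in series; the resistances add: (1/ε₁+1/ε_s−1)+(1/ε_s+1/ε₂−1) = 3.688+5.250 = 8.938.
Heat-flux ratio q₀/q = 8.938/3.688.

factor ≈ 2.42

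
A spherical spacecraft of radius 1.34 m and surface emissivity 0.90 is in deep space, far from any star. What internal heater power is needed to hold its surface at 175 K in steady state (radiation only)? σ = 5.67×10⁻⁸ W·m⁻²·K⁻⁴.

P = εσ·4πr²·T⁴.
4πr² = 22.56 m²; T⁴ = 9.379×10⁸ K⁴.
P = 0.90·5.67×10⁻⁸·22.56·9.379×10⁸.

P ≈ 1080 W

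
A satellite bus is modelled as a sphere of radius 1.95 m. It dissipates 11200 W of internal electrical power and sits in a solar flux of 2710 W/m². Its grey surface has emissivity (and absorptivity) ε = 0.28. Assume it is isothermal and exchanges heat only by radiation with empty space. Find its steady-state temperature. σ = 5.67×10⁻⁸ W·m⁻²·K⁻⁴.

At steady state, absorbed solar power + internal power = radiated power.
Absorbed: α·S·A_cross = 0.28·2710·11.95 = 9065 W (cross-section πr²).
Total input = 9065 + 11200 = 20260 W.
Radiated: εσ·A_surf·T⁴ with A_surf = 4πr² = 47.78 m².
T⁴ = 20260/(0.28·5.67×10⁻⁸·47.78) = 2.671×10¹⁰ K⁴.

T ≈ 404 K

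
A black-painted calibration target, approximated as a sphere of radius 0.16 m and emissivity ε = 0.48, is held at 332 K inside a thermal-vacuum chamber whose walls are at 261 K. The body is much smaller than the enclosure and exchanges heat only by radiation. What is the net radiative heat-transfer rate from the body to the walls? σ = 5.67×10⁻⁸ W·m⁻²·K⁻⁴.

P_net ≈ 65.7 W

For a small grey body in a large enclosure: P_net = εσA(T_body⁴ − T_wall⁴).
A = 4πr² = 0.3217 m²; T_body⁴ − T_wall⁴ = 1.215×10¹⁰ − 4.640×10⁹ = 7.509×10⁹ K⁴.
|P_net| = 0.48·5.67×10⁻⁸·0.3217·7.509×10⁹.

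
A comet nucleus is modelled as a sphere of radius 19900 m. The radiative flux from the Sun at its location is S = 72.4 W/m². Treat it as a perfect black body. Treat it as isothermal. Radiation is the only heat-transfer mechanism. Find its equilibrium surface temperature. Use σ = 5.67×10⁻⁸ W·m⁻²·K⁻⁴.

At equilibrium, absorbed power = emitted power.
Absorbing cross-section = πr² = 1.244×10⁹ m²; emitting surface = 4πr² = 4.976×10⁹ m² (ratio 4).
S·A_cross = εσ·A_surf·T⁴  ⇒  T⁴ = S/(4σ).
T⁴ = 1.00·72.4/(4·5.67×10⁻⁸) = 3.192×10⁸ K⁴.
T = (3.192×10⁸)^(1/4).

T ≈ 134 K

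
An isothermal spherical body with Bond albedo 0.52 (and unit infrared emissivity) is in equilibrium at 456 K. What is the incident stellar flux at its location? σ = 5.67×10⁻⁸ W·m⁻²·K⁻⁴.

S ≈ 20400 W/m²

(1−a)S·πr² = σ·4πr²·T⁴ ⇒ S = 4σT⁴/(1−a).
S = 4·5.67×10⁻⁸·4.324×10¹⁰/0.480.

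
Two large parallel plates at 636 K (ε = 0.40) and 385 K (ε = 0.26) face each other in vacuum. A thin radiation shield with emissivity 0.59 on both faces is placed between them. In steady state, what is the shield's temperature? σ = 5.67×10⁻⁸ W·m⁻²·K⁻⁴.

T_s ≈ 569 K

In steady state the net flux on the hot side equals that on the cold side.
σ(T₁⁴−T_s⁴)/D₁ = σ(T_s⁴−T₂⁴)/D₂, with D₁ = 1/ε₁+1/ε_s−1 = 3.195, D₂ = 1/ε_s+1/ε₂−1 = 4.541.
Solve for T_s⁴: T_s⁴ = (D₂·T₁⁴ + D₁·T₂⁴)/(D₁+D₂) = 1.051×10¹¹ K⁴.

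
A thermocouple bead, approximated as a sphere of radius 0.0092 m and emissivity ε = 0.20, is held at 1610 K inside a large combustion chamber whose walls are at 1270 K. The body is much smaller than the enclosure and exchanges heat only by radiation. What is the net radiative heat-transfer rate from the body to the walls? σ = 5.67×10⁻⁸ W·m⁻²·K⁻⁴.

For a small grey body in a large enclosure: P_net = εσA(T_body⁴ − T_wall⁴).
A = 4πr² = 0.001064 m²; T_body⁴ − T_wall⁴ = 6.719×10¹² − 2.601×10¹² = 4.118×10¹² K⁴.
|P_net| = 0.20·5.67×10⁻⁸·0.001064·4.118×10¹².

P_net ≈ 49.7 W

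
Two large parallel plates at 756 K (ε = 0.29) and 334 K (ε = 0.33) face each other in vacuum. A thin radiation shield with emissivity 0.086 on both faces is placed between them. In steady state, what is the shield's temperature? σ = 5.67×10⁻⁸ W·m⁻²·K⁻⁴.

T_s ≈ 639 K

In steady state the net flux on the hot side equals that on the cold side.
σ(T₁⁴−T_s⁴)/D₁ = σ(T_s⁴−T₂⁴)/D₂, with D₁ = 1/ε₁+1/ε_s−1 = 14.08, D₂ = 1/ε_s+1/ε₂−1 = 13.66.
Solve for T_s⁴: T_s⁴ = (D₂·T₁⁴ + D₁·T₂⁴)/(D₁+D₂) = 1.672×10¹¹ K⁴.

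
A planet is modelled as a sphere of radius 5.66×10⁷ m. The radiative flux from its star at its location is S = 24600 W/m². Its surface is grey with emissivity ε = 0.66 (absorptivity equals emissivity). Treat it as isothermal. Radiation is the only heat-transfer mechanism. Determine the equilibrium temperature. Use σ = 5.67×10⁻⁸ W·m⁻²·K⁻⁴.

At equilibrium, absorbed power = emitted power.
Absorbing cross-section = πr² = 1.006×10¹⁶ m²; emitting surface = 4πr² = 4.026×10¹⁶ m² (ratio 4).
εS·A_cross = εσ·A_surf·T⁴  ⇒  T⁴ = S/(4σ)   (ε cancels).
T⁴ = 24600/(4·5.67×10⁻⁸) = 1.085×10¹¹ K⁴.
T = (1.085×10¹¹)^(1/4).

T ≈ 574 K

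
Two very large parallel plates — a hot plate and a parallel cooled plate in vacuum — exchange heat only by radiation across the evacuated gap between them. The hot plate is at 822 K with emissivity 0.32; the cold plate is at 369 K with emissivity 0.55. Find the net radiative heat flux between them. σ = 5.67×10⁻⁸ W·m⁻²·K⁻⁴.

q ≈ 6300 W/m²

For two infinite grey parallel plates, q = σ(T₁⁴ − T₂⁴)/(1/ε₁ + 1/ε₂ − 1).
T₁⁴ − T₂⁴ = 4.565×10¹¹ − 1.854×10¹⁰ = 4.380×10¹¹ K⁴.
1/ε₁ + 1/ε₂ − 1 = 3.125 + 1.818 − 1 = 3.943.
q = 5.67×10⁻⁸ × 4.380×10¹¹ / 3.943.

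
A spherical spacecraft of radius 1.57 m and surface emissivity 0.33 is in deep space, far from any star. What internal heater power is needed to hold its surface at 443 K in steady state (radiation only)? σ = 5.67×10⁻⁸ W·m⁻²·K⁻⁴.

P ≈ 22300 W

P = εσ·4πr²·T⁴.
4πr² = 30.97 m²; T⁴ = 3.851×10¹⁰ K⁴.
P = 0.33·5.67×10⁻⁸·30.97·3.851×10¹⁰.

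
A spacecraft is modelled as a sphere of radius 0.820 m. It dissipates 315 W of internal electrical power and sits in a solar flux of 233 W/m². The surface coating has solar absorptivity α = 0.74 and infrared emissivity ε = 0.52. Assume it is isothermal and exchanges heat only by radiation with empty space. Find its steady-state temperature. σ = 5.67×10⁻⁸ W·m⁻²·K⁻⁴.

At steady state, absorbed solar power + internal power = radiated power.
Absorbed: α·S·A_cross = 0.74·233·2.112 = 364.2 W (cross-section πr²).
Total input = 364.2 + 315 = 679.2 W.
Radiated: εσ·A_surf·T⁴ with A_surf = 4πr² = 8.450 m².
T⁴ = 679.2/(0.52·5.67×10⁻⁸·8.450) = 2.726×10⁹ K⁴.

T ≈ 229 K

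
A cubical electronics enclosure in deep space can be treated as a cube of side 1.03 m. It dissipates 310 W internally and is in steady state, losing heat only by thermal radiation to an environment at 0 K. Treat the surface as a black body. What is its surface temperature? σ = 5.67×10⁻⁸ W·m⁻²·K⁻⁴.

Steady state: internal power = radiated power, P = εσA T⁴.
Radiating area A = 6L² = 6.365 m².
T⁴ = P/(εσA) = 310/(1.0·5.67×10⁻⁸·6.365) = 8.589×10⁸ K⁴.
T = (8.589×10⁸)^(1/4).

T ≈ 171 K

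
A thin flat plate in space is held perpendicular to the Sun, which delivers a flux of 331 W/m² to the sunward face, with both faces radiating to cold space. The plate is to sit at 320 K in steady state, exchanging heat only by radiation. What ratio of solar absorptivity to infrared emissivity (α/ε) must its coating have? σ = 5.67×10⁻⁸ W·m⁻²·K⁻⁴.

Balance: αS·A = εσ·2A·T⁴ ⇒ α/ε = 2σT⁴/S.
α/ε = 2·5.67×10⁻⁸·(320)⁴/331 = 2·5.67×10⁻⁸·1.049×10¹⁰/331.

α/ε ≈ 3.59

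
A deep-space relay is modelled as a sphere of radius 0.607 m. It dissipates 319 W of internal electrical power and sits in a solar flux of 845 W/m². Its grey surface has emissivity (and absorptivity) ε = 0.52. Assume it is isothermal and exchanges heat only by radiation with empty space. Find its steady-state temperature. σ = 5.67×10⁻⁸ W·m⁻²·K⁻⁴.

At steady state, absorbed solar power + internal power = radiated power.
Absorbed: α·S·A_cross = 0.52·845·1.158 = 508.6 W (cross-section πr²).
Total input = 508.6 + 319 = 827.6 W.
Radiated: εσ·A_surf·T⁴ with A_surf = 4πr² = 4.630 m².
T⁴ = 827.6/(0.52·5.67×10⁻⁸·4.630) = 6.063×10⁹ K⁴.

T ≈ 279 K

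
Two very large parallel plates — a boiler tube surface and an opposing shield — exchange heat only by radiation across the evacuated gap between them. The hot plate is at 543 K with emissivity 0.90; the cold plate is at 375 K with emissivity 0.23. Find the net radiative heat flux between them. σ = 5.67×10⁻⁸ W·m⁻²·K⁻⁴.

For two infinite grey parallel plates, q = σ(T₁⁴ − T₂⁴)/(1/ε₁ + 1/ε₂ − 1).
T₁⁴ − T₂⁴ = 8.694×10¹⁰ − 1.978×10¹⁰ = 6.716×10¹⁰ K⁴.
1/ε₁ + 1/ε₂ − 1 = 1.111 + 4.348 − 1 = 4.459.
q = 5.67×10⁻⁸ × 6.716×10¹⁰ / 4.459.

q ≈ 854 W/m²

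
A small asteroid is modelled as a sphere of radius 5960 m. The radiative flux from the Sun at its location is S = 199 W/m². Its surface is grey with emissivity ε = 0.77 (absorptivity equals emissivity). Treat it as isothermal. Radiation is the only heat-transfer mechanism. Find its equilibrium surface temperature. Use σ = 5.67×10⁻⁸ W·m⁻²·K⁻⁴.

T ≈ 172 K

At equilibrium, absorbed power = emitted power.
Absorbing cross-section = πr² = 1.116×10⁸ m²; emitting surface = 4πr² = 4.464×10⁸ m² (ratio 4).
εS·A_cross = εσ·A_surf·T⁴  ⇒  T⁴ = S/(4σ)   (ε cancels).
T⁴ = 199/(4·5.67×10⁻⁸) = 8.774×10⁸ K⁴.
T = (8.774×10⁸)^(1/4).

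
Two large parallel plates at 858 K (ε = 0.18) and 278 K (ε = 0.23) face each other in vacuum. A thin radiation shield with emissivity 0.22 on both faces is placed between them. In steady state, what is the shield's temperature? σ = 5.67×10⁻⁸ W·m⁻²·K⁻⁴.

T_s ≈ 711 K

In steady state the net flux on the hot side equals that on the cold side.
σ(T₁⁴−T_s⁴)/D₁ = σ(T_s⁴−T₂⁴)/D₂, with D₁ = 1/ε₁+1/ε_s−1 = 9.101, D₂ = 1/ε_s+1/ε₂−1 = 7.893.
Solve for T_s⁴: T_s⁴ = (D₂·T₁⁴ + D₁·T₂⁴)/(D₁+D₂) = 2.549×10¹¹ K⁴.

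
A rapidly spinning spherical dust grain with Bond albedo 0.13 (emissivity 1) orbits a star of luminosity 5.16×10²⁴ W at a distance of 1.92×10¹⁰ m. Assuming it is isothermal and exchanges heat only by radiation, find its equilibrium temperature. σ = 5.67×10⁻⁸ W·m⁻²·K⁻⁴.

First find the stellar flux at distance d: S = L/(4πd²) = 5.16×10²⁴/(4π·(1.92×10¹⁰)²) = 1114 W/m².
For an isothermal sphere, absorbed (1−a)S·πr² = emitted σ·4πr²·T⁴, so T⁴ = (1−a)S/(4σ).
T⁴ = 0.870·1114/(4·5.67×10⁻⁸) = 4.273×10⁹ K⁴.

T ≈ 256 K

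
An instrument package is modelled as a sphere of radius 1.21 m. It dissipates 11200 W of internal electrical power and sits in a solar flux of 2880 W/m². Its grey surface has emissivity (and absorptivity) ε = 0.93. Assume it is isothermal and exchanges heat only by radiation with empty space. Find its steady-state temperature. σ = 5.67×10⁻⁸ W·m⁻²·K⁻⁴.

At steady state, absorbed solar power + internal power = radiated power.
Absorbed: α·S·A_cross = 0.93·2880·4.600 = 12320 W (cross-section πr²).
Total input = 12320 + 11200 = 23520 W.
Radiated: εσ·A_surf·T⁴ with A_surf = 4πr² = 18.40 m².
T⁴ = 23520/(0.93·5.67×10⁻⁸·18.40) = 2.424×10¹⁰ K⁴.

T ≈ 395 K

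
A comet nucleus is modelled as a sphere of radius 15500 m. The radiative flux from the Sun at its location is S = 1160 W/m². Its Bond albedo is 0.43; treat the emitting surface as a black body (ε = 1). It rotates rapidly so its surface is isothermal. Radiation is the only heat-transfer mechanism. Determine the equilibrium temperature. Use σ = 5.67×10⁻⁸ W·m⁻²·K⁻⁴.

At equilibrium, absorbed power = emitted power.
Absorbing cross-section = πr² = 7.548×10⁸ m²; emitting surface = 4πr² = 3.019×10⁹ m² (ratio 4).
(1−a)S·A_cross = εσ·A_surf·T⁴  ⇒  T⁴ = (1−a)S/(4σ).
T⁴ = 0.570·1160/(4·5.67×10⁻⁸) = 2.915×10⁹ K⁴.
T = (2.915×10⁹)^(1/4).

T ≈ 232 K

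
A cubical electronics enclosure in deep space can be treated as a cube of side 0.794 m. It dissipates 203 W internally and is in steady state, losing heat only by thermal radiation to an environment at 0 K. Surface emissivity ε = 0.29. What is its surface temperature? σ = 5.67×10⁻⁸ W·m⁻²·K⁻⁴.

Steady state: internal power = radiated power, P = εσA T⁴.
Radiating area A = 6L² = 3.783 m².
T⁴ = P/(εσA) = 203/(0.29·5.67×10⁻⁸·3.783) = 3.264×10⁹ K⁴.
T = (3.264×10⁹)^(1/4).

T ≈ 239 K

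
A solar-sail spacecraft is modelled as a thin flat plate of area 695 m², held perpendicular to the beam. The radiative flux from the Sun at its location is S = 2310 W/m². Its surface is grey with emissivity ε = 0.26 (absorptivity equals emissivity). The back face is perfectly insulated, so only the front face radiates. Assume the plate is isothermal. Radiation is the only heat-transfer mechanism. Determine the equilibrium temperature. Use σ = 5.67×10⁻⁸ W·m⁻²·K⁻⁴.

At equilibrium, absorbed power = emitted power.
Absorbing cross-section = A = 695.0 m²; emitting surface = A = 695.0 m² (ratio 1).
εS·A_cross = εσ·A_surf·T⁴  ⇒  T⁴ = S/(1σ)   (ε cancels).
T⁴ = 2310/(1·5.67×10⁻⁸) = 4.074×10¹⁰ K⁴.
T = (4.074×10¹⁰)^(1/4).

T ≈ 449 K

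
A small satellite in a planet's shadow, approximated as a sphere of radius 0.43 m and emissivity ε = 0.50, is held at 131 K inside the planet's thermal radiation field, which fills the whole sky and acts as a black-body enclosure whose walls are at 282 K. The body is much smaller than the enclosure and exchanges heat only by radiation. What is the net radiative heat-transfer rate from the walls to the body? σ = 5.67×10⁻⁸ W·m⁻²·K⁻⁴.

For a small grey body in a large enclosure: P_net = εσA(T_body⁴ − T_wall⁴).
A = 4πr² = 2.324 m²; T_body⁴ − T_wall⁴ = 2.945×10⁸ − 6.324×10⁹ = -6.030×10⁹ K⁴.
|P_net| = 0.50·5.67×10⁻⁸·2.324·6.030×10⁹.

P_net ≈ 397 W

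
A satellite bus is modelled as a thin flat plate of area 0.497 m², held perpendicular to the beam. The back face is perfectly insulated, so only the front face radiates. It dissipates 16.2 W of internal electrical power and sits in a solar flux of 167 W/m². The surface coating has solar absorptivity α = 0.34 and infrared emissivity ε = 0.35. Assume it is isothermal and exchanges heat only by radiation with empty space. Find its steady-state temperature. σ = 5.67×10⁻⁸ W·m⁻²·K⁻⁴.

At steady state, absorbed solar power + internal power = radiated power.
Absorbed: α·S·A_cross = 0.34·167·0.4970 = 28.22 W (cross-section A).
Total input = 28.22 + 16.2 = 44.42 W.
Radiated: εσ·A_surf·T⁴ with A_surf = A = 0.4970 m².
T⁴ = 44.42/(0.35·5.67×10⁻⁸·0.4970) = 4.504×10⁹ K⁴.

T ≈ 259 K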